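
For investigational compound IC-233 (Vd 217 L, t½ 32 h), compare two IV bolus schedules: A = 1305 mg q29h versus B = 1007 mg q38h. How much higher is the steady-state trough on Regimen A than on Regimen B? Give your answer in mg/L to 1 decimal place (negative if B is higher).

3.2 mg/L

Regimen A: f = (1/2)^(29/32) ≈ 0.5336; Cmin,ss = (1305/217)·f/(1−f) ≈ 6.880 mg/L.
Regimen B: f = (1/2)^(38/32) ≈ 0.4391; Cmin,ss = (1007/217)·f/(1−f) ≈ 3.633 mg/L.
Difference ≈ 6.880 − 3.633 ≈ 3.247 mg/L.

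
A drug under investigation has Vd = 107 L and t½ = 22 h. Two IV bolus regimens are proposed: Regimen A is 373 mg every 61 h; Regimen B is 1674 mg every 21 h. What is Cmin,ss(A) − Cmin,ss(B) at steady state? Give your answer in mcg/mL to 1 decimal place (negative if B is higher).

-16.1 mcg/mL

Regimen A: f = (1/2)^(61/22) ≈ 0.1463; Cmin,ss = (373/107)·f/(1−f) ≈ 0.597 mcg/mL.
Regimen B: f = (1/2)^(21/22) ≈ 0.5160; Cmin,ss = (1674/107)·f/(1−f) ≈ 16.679 mcg/mL.
Difference ≈ 0.597 − 16.679 ≈ -16.082 mcg/mL.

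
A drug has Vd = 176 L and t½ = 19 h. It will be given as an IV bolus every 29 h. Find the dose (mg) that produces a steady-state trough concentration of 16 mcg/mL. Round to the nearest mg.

5295 mg

τ/t½ = 29/19 ≈ 1.5263, so f = (1/2)^(29/19) ≈ 0.347163.
Cmin,ss = (D/Vd)·f/(1−f), so D = Cmin,ss·Vd·(1−f)/f.
D = 16 × 176 × (1−f)/f ≈ 16 × 176 × 1.88049 ≈ 5295.46 mg.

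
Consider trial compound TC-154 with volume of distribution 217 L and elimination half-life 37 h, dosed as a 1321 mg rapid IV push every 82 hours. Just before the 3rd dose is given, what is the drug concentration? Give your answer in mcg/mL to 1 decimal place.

f = (1/2)^(τ/t½) = (1/2)^(82/37) ≈ 0.2152.
C₀ = D/Vd = 1321/217 ≈ 6.088 mcg/mL.
Before the 3rd dose, 2 doses have been given. Superposition: Cmin = C₀·(f + f²).
≈ 6.088 × (0.2152 + 0.0463) ≈ 6.088 × 0.2615 ≈ 1.592 mcg/mL.

1.6 mcg/mL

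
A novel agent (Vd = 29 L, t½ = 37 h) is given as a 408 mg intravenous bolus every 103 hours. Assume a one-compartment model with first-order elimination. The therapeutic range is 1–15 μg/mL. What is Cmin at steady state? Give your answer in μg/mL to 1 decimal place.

k = ln2/t½ = ln2/37 ≈ 0.018734 h⁻¹; fraction remaining f = e^(−kτ) = e^(−0.018734×103) ≈ 0.1452.
At steady state, accumulation factor R = 1/(1 − e^(−kτ)) ≈ 1.1699.
Single-dose peak C₀ = D/Vd = 408/29 ≈ 14.069 μg/mL.
Cmax,ss = C₀/(1 − f) ≈ 14.069/0.8548 ≈ 16.459 μg/mL.
Steady-state trough Cmin,ss = Cmax,ss·f ≈ 16.459 × 0.1452 ≈ 2.390 μg/mL.
Trough 2.4 μg/mL vs MEC 1 μg/mL: adequate.

2.4 μg/mL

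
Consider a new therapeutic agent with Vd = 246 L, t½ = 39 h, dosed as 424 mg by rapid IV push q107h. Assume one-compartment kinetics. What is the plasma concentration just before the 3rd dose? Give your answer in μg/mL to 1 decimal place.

0.3 μg/mL

f = (1/2)^(τ/t½) = (1/2)^(107/39) ≈ 0.1493.
C₀ = D/Vd = 424/246 ≈ 1.724 μg/mL.
Before the 3rd dose, 2 doses have been given. Superposition: Cmin = C₀·(f + f²).
≈ 1.724 × (0.1493 + 0.0223) ≈ 1.724 × 0.1716 ≈ 0.296 μg/mL.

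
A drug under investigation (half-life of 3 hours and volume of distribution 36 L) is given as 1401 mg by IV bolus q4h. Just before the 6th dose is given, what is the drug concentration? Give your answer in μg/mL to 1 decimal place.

25.4 μg/mL

f = (1/2)^(τ/t½) = (1/2)^(4/3) ≈ 0.3969.
C₀ = D/Vd = 1401/36 ≈ 38.917 μg/mL.
Before the 6th dose, 5 doses have been given. Superposition: Cmin = C₀·(f + f² + … + f^5).
≈ 38.917 × (0.3969 + 0.1575 + 0.0625 + 0.0248 + 0.0098) ≈ 38.917 × 0.6515 ≈ 25.354 μg/mL.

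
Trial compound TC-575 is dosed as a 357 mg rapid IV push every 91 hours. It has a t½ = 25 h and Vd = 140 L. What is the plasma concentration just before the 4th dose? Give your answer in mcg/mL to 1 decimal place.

0.2 mcg/mL

f = (1/2)^(τ/t½) = (1/2)^(91/25) ≈ 0.0802.
C₀ = D/Vd = 357/140 ≈ 2.550 mcg/mL.
Before the 4th dose, 3 doses have been given. Superposition: Cmin = C₀·(f + f² + … + f^3).
≈ 2.550 × (0.0802 + 0.0064 + 0.0005) ≈ 2.550 × 0.0871 ≈ 0.222 mcg/mL.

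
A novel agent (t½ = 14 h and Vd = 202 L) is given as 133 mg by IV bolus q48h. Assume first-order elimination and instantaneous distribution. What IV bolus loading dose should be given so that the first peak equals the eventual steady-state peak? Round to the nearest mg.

147 mg

f = (1/2)^(48/14) ≈ 0.092875; accumulation ratio R = 1/(1−f) ≈ 1.10238.
Loading dose to hit Cmax,ss on first dose: D_load = D_maint·R ≈ 133 × 1.10238 ≈ 146.62 mg.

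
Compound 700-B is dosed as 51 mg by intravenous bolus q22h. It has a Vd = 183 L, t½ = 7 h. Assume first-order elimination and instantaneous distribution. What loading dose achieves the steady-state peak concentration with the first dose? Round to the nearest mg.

f = (1/2)^(22/7) ≈ 0.113215; accumulation ratio R = 1/(1−f) ≈ 1.12767.
Loading dose to hit Cmax,ss on first dose: D_load = D_maint·R ≈ 51 × 1.12767 ≈ 57.51 mg.

58 mg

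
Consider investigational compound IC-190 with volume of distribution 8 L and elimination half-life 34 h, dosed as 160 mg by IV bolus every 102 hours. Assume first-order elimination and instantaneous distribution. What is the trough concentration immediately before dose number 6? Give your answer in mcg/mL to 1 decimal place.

2.9 mcg/mL

f = (1/2)^(τ/t½) = (1/2)^(102/34) ≈ 0.1250.
C₀ = D/Vd = 160/8 ≈ 20.000 mcg/mL.
Before the 6th dose, 5 doses have been given. Superposition: Cmin = C₀·(f + f² + … + f^5).
≈ 20.000 × (0.1250 + 0.0156 + 0.0020 + 0.0002 + 0.0000) ≈ 20.000 × 0.1428 ≈ 2.856 mcg/mL.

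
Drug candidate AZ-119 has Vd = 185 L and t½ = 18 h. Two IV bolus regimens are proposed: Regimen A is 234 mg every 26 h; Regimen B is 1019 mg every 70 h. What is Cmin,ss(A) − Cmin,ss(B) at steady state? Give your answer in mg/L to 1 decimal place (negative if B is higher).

0.3 mg/L

Regimen A: f = (1/2)^(26/18) ≈ 0.3674; Cmin,ss = (234/185)·f/(1−f) ≈ 0.735 mg/L.
Regimen B: f = (1/2)^(70/18) ≈ 0.0675; Cmin,ss = (1019/185)·f/(1−f) ≈ 0.399 mg/L.
Difference ≈ 0.735 − 0.399 ≈ 0.336 mg/L.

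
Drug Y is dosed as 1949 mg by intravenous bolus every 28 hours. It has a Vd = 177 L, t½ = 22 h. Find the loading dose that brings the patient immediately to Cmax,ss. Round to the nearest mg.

f = (1/2)^(28/22) ≈ 0.413877; accumulation ratio R = 1/(1−f) ≈ 1.70613.
Loading dose to hit Cmax,ss on first dose: D_load = D_maint·R ≈ 1949 × 1.70613 ≈ 3325.25 mg.

3325 mg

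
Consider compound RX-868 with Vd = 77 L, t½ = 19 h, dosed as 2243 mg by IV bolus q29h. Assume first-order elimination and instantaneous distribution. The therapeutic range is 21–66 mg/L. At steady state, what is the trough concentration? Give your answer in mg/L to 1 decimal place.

15.5 mg/L

k = ln2/t½ = ln2/19 ≈ 0.036481 h⁻¹; fraction remaining f = e^(−kτ) = e^(−0.036481×29) ≈ 0.3472.
Each bolus raises the concentration by D/Vd = 2243/77 ≈ 29.130 mg/L.
Steady-state trough Cmin,ss = C₀·f/(1−f) ≈ 29.130 × 0.3472/0.6528 ≈ 15.493 mg/L.
Trough 15.5 mg/L vs MEC 21 mg/L: subtherapeutic.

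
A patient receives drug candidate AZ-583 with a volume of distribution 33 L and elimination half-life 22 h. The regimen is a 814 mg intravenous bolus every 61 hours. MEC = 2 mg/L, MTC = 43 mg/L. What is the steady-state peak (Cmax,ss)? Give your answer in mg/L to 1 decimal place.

τ/t½ = 61/22 ≈ 2.7727, so fraction remaining f = (1/2)^(61/22) ≈ 0.1463.
At steady state, accumulation factor R = 1/(1 − e^(−kτ)) ≈ 1.1714.
Each bolus raises the concentration by D/Vd = 814/33 ≈ 24.667 mg/L.
Cmax,ss = C₀/(1 − f) ≈ 24.667/0.8537 ≈ 28.894 mg/L.
Peak 28.9 mg/L vs MTC 43 mg/L: below toxic threshold.

28.9 mg/L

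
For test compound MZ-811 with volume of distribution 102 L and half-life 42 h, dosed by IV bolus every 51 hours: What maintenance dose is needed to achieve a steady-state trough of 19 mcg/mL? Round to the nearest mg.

τ/t½ = 51/42 ≈ 1.2143, so f = (1/2)^(51/42) ≈ 0.430986.
Cmin,ss = (D/Vd)·f/(1−f), so D = Cmin,ss·Vd·(1−f)/f.
D = 19 × 102 × (1−f)/f ≈ 19 × 102 × 1.32026 ≈ 2558.66 mg.

2559 mg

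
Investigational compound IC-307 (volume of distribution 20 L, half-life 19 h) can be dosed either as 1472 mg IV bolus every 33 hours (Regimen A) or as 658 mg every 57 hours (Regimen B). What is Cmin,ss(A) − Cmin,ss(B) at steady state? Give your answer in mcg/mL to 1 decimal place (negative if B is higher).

26.8 mcg/mL

Regimen A: f = (1/2)^(33/19) ≈ 0.3000; Cmin,ss = (1472/20)·f/(1−f) ≈ 31.543 mcg/mL.
Regimen B: f = (1/2)^(57/19) ≈ 0.1250; Cmin,ss = (658/20)·f/(1−f) ≈ 4.700 mcg/mL.
Difference ≈ 31.543 − 4.700 ≈ 26.843 mcg/mL.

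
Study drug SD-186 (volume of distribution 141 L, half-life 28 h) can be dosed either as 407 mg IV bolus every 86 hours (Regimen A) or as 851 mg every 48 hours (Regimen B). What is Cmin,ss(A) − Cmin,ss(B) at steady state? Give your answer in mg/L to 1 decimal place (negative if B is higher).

Regimen A: f = (1/2)^(86/28) ≈ 0.1190; Cmin,ss = (407/141)·f/(1−f) ≈ 0.390 mg/L.
Regimen B: f = (1/2)^(48/28) ≈ 0.3048; Cmin,ss = (851/141)·f/(1−f) ≈ 2.646 mg/L.
Difference ≈ 0.390 − 2.646 ≈ -2.256 mg/L.

-2.3 mg/L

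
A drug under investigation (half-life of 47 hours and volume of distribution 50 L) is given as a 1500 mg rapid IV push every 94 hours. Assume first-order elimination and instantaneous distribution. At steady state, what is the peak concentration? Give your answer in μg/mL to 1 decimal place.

40.0 μg/mL

τ = 94 h = 2 half-lives, so f = (1/2)^2 = 0.25.
At steady state, R = 1/(1 − 0.25) = 4/3.
Single-dose peak C₀ = D/Vd = 1500/50 = 30 μg/mL.
Steady-state peak Cmax,ss = C₀·R = 30 × 4/3 ≈ 40.000 μg/mL.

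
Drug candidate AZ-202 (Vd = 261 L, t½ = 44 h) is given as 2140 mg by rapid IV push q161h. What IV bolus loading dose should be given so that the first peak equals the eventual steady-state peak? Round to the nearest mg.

f = (1/2)^(161/44) ≈ 0.079160; accumulation ratio R = 1/(1−f) ≈ 1.08596.
Loading dose to hit Cmax,ss on first dose: D_load = D_maint·R ≈ 2140 × 1.08596 ≈ 2323.95 mg.

2324 mg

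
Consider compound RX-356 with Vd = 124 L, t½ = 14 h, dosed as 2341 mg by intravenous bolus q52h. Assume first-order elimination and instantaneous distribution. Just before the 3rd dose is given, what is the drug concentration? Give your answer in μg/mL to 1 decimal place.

f = (1/2)^(τ/t½) = (1/2)^(52/14) ≈ 0.0762.
C₀ = D/Vd = 2341/124 ≈ 18.879 μg/mL.
Before the 3rd dose, 2 doses have been given. Superposition: Cmin = C₀·(f + f²).
≈ 18.879 × (0.0762 + 0.0058) ≈ 18.879 × 0.0820 ≈ 1.548 μg/mL.

1.5 μg/mL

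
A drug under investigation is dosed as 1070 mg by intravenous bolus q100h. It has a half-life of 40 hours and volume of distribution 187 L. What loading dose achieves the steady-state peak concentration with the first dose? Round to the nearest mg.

f = (1/2)^(100/40) ≈ 0.176777; accumulation ratio R = 1/(1−f) ≈ 1.21474.
Loading dose to hit Cmax,ss on first dose: D_load = D_maint·R ≈ 1070 × 1.21474 ≈ 1299.77 mg.

1300 mg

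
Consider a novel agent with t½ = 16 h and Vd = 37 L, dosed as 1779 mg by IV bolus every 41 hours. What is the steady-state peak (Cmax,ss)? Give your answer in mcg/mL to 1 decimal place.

τ/t½ = 41/16 ≈ 2.5625, so fraction remaining f = (1/2)^(41/16) ≈ 0.1693.
Accumulation ratio R = 1/(1 − f) ≈ 1/0.8307 ≈ 1.2038.
Single-dose peak C₀ = D/Vd = 1779/37 ≈ 48.081 mcg/mL.
Cmax,ss = C₀/(1 − f) ≈ 48.081/0.8307 ≈ 57.880 mcg/mL.

57.9 mcg/mL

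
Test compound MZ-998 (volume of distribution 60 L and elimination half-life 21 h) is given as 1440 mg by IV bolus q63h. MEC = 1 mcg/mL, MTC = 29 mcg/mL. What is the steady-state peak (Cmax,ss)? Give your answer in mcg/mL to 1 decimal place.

τ = 63 h = 3 half-lives, so f = (1/2)^3 = 0.125.
At steady state, R = 1/(1 − 0.125) = 8/7.
Single-dose peak C₀ = D/Vd = 1440/60 = 24 mcg/mL.
Steady-state peak Cmax,ss = C₀·R = 24 × 8/7 ≈ 27.429 mcg/mL.
Peak 27.4 mcg/mL vs MTC 29 mcg/mL: below toxic threshold.

27.4 mcg/mL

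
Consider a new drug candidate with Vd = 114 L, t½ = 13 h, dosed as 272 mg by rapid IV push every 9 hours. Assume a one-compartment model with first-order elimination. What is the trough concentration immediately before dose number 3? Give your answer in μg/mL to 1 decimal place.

f = (1/2)^(τ/t½) = (1/2)^(9/13) ≈ 0.6189.
C₀ = D/Vd = 272/114 ≈ 2.386 μg/mL.
Before the 3rd dose, 2 doses have been given. Superposition: Cmin = C₀·(f + f²).
≈ 2.386 × (0.6189 + 0.3830) ≈ 2.386 × 1.0019 ≈ 2.391 μg/mL.

2.4 μg/mL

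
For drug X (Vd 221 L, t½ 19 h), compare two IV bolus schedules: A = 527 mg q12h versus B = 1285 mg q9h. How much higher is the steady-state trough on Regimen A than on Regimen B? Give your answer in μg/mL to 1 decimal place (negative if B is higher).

Regimen A: f = (1/2)^(12/19) ≈ 0.6455; Cmin,ss = (527/221)·f/(1−f) ≈ 4.342 μg/mL.
Regimen B: f = (1/2)^(9/19) ≈ 0.7201; Cmin,ss = (1285/221)·f/(1−f) ≈ 14.959 μg/mL.
Difference ≈ 4.342 − 14.959 ≈ -10.617 μg/mL.

-10.6 μg/mL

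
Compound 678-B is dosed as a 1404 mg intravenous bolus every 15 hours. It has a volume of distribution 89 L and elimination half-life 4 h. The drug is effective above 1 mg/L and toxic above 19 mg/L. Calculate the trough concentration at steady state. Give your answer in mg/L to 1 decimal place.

1.3 mg/L

k = ln2/t½ = ln2/4 ≈ 0.173287 h⁻¹; fraction remaining f = e^(−kτ) = e^(−0.173287×15) ≈ 0.0743.
At steady state, accumulation factor R = 1/(1 − e^(−kτ)) ≈ 1.0803.
Single-dose peak C₀ = D/Vd = 1404/89 ≈ 15.775 mg/L.
Steady-state peak Cmax,ss = C₀·R ≈ 15.775 × 1.0803 ≈ 17.042 mg/L.
One interval later, Cmin,ss = Cmax,ss·e^(−kτ) ≈ 17.042 × 0.0743 ≈ 1.266 mg/L.
Trough 1.3 mg/L vs MEC 1 mg/L: adequate.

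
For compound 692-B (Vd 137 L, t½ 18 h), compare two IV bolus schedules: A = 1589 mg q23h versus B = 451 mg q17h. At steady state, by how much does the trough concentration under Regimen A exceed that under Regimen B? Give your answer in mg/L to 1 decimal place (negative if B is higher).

4.6 mg/L

Regimen A: f = (1/2)^(23/18) ≈ 0.4124; Cmin,ss = (1589/137)·f/(1−f) ≈ 8.140 mg/L.
Regimen B: f = (1/2)^(17/18) ≈ 0.5196; Cmin,ss = (451/137)·f/(1−f) ≈ 3.561 mg/L.
Difference ≈ 8.140 − 3.561 ≈ 4.579 mg/L.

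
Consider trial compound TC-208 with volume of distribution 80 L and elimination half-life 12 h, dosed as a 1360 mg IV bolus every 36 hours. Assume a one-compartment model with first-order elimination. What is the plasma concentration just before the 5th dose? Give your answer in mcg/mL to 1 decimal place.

2.4 mcg/mL

f = (1/2)^(τ/t½) = (1/2)^(36/12) ≈ 0.1250.
C₀ = D/Vd = 1360/80 ≈ 17.000 mcg/mL.
Before the 5th dose, 4 doses have been given. Superposition: Cmin = C₀·(f + f² + … + f^4).
≈ 17.000 × (0.1250 + 0.0156 + 0.0020 + 0.0002) ≈ 17.000 × 0.1428 ≈ 2.428 mcg/mL.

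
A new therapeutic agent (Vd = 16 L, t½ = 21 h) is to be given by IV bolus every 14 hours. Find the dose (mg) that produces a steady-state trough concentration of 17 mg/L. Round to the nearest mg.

160 mg

τ/t½ = 14/21 ≈ 0.66667, so f = (1/2)^(14/21) ≈ 0.629961.
Cmin,ss = (D/Vd)·f/(1−f), so D = Cmin,ss·Vd·(1−f)/f.
D = 17 × 16 × (1−f)/f ≈ 17 × 16 × 0.58740 ≈ 159.77 mg.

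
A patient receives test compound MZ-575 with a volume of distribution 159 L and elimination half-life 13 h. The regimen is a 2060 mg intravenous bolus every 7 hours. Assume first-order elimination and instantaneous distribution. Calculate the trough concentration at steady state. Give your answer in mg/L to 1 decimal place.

k = ln2/t½ = ln2/13 ≈ 0.053319 h⁻¹; fraction remaining f = e^(−kτ) = e^(−0.053319×7) ≈ 0.6885.
At steady state, accumulation factor R = 1/(1 − e^(−kτ)) ≈ 3.2103.
Each bolus raises the concentration by D/Vd = 2060/159 ≈ 12.956 mg/L.
Steady-state peak Cmax,ss = C₀·R ≈ 12.956 × 3.2103 ≈ 41.593 mg/L.
One interval later, Cmin,ss = Cmax,ss·e^(−kτ) ≈ 41.593 × 0.6885 ≈ 28.637 mg/L.

28.6 mg/L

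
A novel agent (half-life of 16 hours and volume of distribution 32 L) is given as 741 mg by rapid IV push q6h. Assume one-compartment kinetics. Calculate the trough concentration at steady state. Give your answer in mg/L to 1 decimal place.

Over one 6-h interval, 6/16 ≈ 0.375 half-lives elapse, leaving f ≈ 0.7711 of each dose.
Accumulation ratio R = 1/(1 − f) ≈ 1/0.2289 ≈ 4.3687.
Single-dose peak C₀ = D/Vd = 741/32 ≈ 23.156 mg/L.
Steady-state peak Cmax,ss = C₀·R ≈ 23.156 × 4.3687 ≈ 101.162 mg/L.
One interval later, Cmin,ss = Cmax,ss·e^(−kτ) ≈ 101.162 × 0.7711 ≈ 78.006 mg/L.

78.0 mg/L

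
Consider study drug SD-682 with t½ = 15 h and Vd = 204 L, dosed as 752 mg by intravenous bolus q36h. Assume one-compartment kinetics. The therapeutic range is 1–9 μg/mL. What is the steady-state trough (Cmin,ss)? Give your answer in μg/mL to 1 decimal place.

0.9 μg/mL

k = ln2/t½ = ln2/15 ≈ 0.046210 h⁻¹; fraction remaining f = e^(−kτ) = e^(−0.046210×36) ≈ 0.1895.
Each bolus raises the concentration by D/Vd = 752/204 ≈ 3.686 μg/mL.
Steady-state trough Cmin,ss = C₀·f/(1−f) ≈ 3.686 × 0.1895/0.8105 ≈ 0.862 μg/mL.
Trough 0.9 μg/mL vs MEC 1 μg/mL: subtherapeutic.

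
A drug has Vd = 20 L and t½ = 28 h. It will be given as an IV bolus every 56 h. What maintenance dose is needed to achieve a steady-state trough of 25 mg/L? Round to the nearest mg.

τ/t½ = 56/28 ≈ 2, so f = (1/2)^(56/28) ≈ 0.250000.
Cmin,ss = (D/Vd)·f/(1−f), so D = Cmin,ss·Vd·(1−f)/f.
D = 25 × 20 × (1−f)/f ≈ 25 × 20 × 3.00000 ≈ 1500.00 mg.

1500 mg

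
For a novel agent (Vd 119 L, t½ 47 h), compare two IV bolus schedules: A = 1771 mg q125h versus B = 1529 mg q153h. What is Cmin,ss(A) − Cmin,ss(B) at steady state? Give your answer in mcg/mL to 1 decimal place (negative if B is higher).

1.3 mcg/mL

Regimen A: f = (1/2)^(125/47) ≈ 0.1583; Cmin,ss = (1771/119)·f/(1−f) ≈ 2.799 mcg/mL.
Regimen B: f = (1/2)^(153/47) ≈ 0.1047; Cmin,ss = (1529/119)·f/(1−f) ≈ 1.503 mcg/mL.
Difference ≈ 2.799 − 1.503 ≈ 1.296 mcg/mL.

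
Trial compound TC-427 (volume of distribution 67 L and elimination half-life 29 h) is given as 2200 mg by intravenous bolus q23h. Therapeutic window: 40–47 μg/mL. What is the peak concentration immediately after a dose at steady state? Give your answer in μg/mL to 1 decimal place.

77.6 μg/mL

k = ln2/t½ = ln2/29 ≈ 0.023902 h⁻¹; fraction remaining f = e^(−kτ) = e^(−0.023902×23) ≈ 0.5771.
Accumulation ratio R = 1/(1 − f) ≈ 1/0.4229 ≈ 2.3646.
Each bolus raises the concentration by D/Vd = 2200/67 ≈ 32.836 μg/mL.
Steady-state peak Cmax,ss = C₀·R ≈ 32.836 × 2.3646 ≈ 77.644 μg/mL.
Peak 77.6 μg/mL vs MTC 47 μg/mL: exceeds toxic threshold.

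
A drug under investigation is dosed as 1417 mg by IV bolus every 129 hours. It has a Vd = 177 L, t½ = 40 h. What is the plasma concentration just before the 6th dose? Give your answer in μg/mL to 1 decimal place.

f = (1/2)^(τ/t½) = (1/2)^(129/40) ≈ 0.1069.
C₀ = D/Vd = 1417/177 ≈ 8.006 μg/mL.
Before the 6th dose, 5 doses have been given. Superposition: Cmin = C₀·(f + f² + … + f^5).
≈ 8.006 × (0.1069 + 0.0114 + 0.0012 + 0.0001 + 0.0000) ≈ 8.006 × 0.1196 ≈ 0.958 μg/mL.

1.0 μg/mL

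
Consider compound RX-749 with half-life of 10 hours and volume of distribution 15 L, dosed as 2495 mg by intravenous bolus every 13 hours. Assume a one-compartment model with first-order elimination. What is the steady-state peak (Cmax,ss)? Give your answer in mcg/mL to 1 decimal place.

280.1 mcg/mL

τ/t½ = 13/10 ≈ 1.3, so fraction remaining f = (1/2)^(13/10) ≈ 0.4061.
At steady state, accumulation factor R = 1/(1 − e^(−kτ)) ≈ 1.6838.
Each bolus raises the concentration by D/Vd = 2495/15 ≈ 166.333 mcg/mL.
Steady-state peak Cmax,ss = C₀·R ≈ 166.333 × 1.6838 ≈ 280.072 mcg/mL.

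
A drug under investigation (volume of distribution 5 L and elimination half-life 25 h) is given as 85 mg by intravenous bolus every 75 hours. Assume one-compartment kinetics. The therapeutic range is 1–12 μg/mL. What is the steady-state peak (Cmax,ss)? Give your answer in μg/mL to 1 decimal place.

19.4 μg/mL

The dosing interval is 3 half-lives, so f = 2^(−3) = 0.125.
At steady state, R = 1/(1 − 0.125) = 8/7.
Single-dose peak C₀ = D/Vd = 85/5 = 17 μg/mL.
Steady-state peak Cmax,ss = C₀·R = 17 × 8/7 ≈ 19.429 μg/mL.
Peak 19.4 μg/mL vs MTC 12 μg/mL: exceeds toxic threshold.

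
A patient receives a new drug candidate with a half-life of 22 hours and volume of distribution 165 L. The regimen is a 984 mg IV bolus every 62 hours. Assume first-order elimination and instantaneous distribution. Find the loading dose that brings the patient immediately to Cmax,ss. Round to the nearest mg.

f = (1/2)^(62/22) ≈ 0.141789; accumulation ratio R = 1/(1−f) ≈ 1.16521.
Loading dose to hit Cmax,ss on first dose: D_load = D_maint·R ≈ 984 × 1.16521 ≈ 1146.57 mg.

1147 mg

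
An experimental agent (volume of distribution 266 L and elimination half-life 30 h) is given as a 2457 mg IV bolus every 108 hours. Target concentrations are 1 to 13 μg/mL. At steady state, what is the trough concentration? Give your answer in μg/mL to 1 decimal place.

0.8 μg/mL

k = ln2/t½ = ln2/30 ≈ 0.023105 h⁻¹; fraction remaining f = e^(−kτ) = e^(−0.023105×108) ≈ 0.0825.
Each bolus raises the concentration by D/Vd = 2457/266 ≈ 9.237 μg/mL.
Steady-state trough Cmin,ss = C₀·f/(1−f) ≈ 9.237 × 0.0825/0.9175 ≈ 0.831 μg/mL.
Trough 0.8 μg/mL vs MEC 1 μg/mL: subtherapeutic.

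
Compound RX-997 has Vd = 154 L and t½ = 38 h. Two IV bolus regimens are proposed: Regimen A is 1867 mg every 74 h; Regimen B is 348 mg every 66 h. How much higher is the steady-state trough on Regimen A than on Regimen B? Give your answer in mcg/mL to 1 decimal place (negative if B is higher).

Regimen A: f = (1/2)^(74/38) ≈ 0.2593; Cmin,ss = (1867/154)·f/(1−f) ≈ 4.244 mcg/mL.
Regimen B: f = (1/2)^(66/38) ≈ 0.3000; Cmin,ss = (348/154)·f/(1−f) ≈ 0.968 mcg/mL.
Difference ≈ 4.244 − 0.968 ≈ 3.276 mcg/mL.

3.3 mcg/mL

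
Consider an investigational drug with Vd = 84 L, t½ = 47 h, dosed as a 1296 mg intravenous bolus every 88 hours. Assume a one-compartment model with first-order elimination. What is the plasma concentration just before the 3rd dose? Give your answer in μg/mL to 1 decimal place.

5.4 μg/mL

f = (1/2)^(τ/t½) = (1/2)^(88/47) ≈ 0.2731.
C₀ = D/Vd = 1296/84 ≈ 15.429 μg/mL.
Before the 3rd dose, 2 doses have been given. Superposition: Cmin = C₀·(f + f²).
≈ 15.429 × (0.2731 + 0.0746) ≈ 15.429 × 0.3477 ≈ 5.365 μg/mL.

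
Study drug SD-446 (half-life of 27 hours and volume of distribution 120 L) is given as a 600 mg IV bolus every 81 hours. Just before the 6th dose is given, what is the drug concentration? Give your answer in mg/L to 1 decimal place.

f = (1/2)^(τ/t½) = (1/2)^(81/27) ≈ 0.1250.
C₀ = D/Vd = 600/120 ≈ 5.000 mg/L.
Before the 6th dose, 5 doses have been given. Superposition: Cmin = C₀·(f + f² + … + f^5).
≈ 5.000 × (0.1250 + 0.0156 + 0.0020 + 0.0002 + 0.0000) ≈ 5.000 × 0.1428 ≈ 0.714 mg/L.

0.7 mg/L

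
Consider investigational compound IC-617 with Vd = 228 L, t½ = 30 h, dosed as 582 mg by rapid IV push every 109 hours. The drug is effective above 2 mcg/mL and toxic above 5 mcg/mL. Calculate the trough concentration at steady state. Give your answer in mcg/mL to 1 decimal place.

k = ln2/t½ = ln2/30 ≈ 0.023105 h⁻¹; fraction remaining f = e^(−kτ) = e^(−0.023105×109) ≈ 0.0806.
At steady state, accumulation factor R = 1/(1 − e^(−kτ)) ≈ 1.0877.
Single-dose peak C₀ = D/Vd = 582/228 ≈ 2.553 mcg/mL.
Cmax,ss = C₀/(1 − f) ≈ 2.553/0.9194 ≈ 2.777 mcg/mL.
Steady-state trough Cmin,ss = Cmax,ss·f ≈ 2.777 × 0.0806 ≈ 0.224 mcg/mL.
Trough 0.2 mcg/mL vs MEC 2 mcg/mL: subtherapeutic.

0.2 mcg/mL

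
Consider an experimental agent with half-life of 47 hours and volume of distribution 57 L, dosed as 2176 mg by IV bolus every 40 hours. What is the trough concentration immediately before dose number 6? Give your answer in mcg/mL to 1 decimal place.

45.0 mcg/mL

f = (1/2)^(τ/t½) = (1/2)^(40/47) ≈ 0.5544.
C₀ = D/Vd = 2176/57 ≈ 38.175 mcg/mL.
Before the 6th dose, 5 doses have been given. Superposition: Cmin = C₀·(f + f² + … + f^5).
≈ 38.175 × (0.5544 + 0.3074 + 0.1704 + 0.0945 + 0.0524) ≈ 38.175 × 1.1791 ≈ 45.012 mcg/mL.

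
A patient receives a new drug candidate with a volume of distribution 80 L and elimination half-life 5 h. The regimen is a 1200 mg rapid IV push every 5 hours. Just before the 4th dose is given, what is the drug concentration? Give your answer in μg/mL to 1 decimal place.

13.1 μg/mL

f = (1/2)^(τ/t½) = (1/2)^(5/5) ≈ 0.5000.
C₀ = D/Vd = 1200/80 ≈ 15.000 μg/mL.
Before the 4th dose, 3 doses have been given. Superposition: Cmin = C₀·(f + f² + … + f^3).
≈ 15.000 × (0.5000 + 0.2500 + 0.1250) ≈ 15.000 × 0.8750 ≈ 13.125 μg/mL.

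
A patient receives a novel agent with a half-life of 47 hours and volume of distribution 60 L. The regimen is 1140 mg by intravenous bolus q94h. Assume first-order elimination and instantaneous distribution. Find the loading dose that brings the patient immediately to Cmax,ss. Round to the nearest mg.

f = (1/2)^(94/47) ≈ 0.250000; accumulation ratio R = 1/(1−f) ≈ 1.33333.
Loading dose to hit Cmax,ss on first dose: D_load = D_maint·R ≈ 1140 × 1.33333 ≈ 1520.00 mg.

1520 mg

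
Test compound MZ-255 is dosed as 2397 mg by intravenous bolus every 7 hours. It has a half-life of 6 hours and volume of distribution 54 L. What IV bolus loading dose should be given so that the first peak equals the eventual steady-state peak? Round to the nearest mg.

f = (1/2)^(7/6) ≈ 0.445449; accumulation ratio R = 1/(1−f) ≈ 1.80326.
Loading dose to hit Cmax,ss on first dose: D_load = D_maint·R ≈ 2397 × 1.80326 ≈ 4322.41 mg.

4322 mg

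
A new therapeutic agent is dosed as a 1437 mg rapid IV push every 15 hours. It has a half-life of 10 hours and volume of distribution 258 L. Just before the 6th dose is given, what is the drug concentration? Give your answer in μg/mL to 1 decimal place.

f = (1/2)^(τ/t½) = (1/2)^(15/10) ≈ 0.3536.
C₀ = D/Vd = 1437/258 ≈ 5.570 μg/mL.
Before the 6th dose, 5 doses have been given. Superposition: Cmin = C₀·(f + f² + … + f^5).
≈ 5.570 × (0.3536 + 0.1250 + 0.0442 + 0.0156 + 0.0055) ≈ 5.570 × 0.5439 ≈ 3.030 μg/mL.

3.0 μg/mL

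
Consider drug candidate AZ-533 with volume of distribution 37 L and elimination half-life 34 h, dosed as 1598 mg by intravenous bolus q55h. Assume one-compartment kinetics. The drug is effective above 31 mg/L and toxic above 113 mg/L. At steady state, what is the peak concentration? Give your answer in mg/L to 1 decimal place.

64.1 mg/L

k = ln2/t½ = ln2/34 ≈ 0.020387 h⁻¹; fraction remaining f = e^(−kτ) = e^(−0.020387×55) ≈ 0.3259.
Accumulation ratio R = 1/(1 − f) ≈ 1/0.6741 ≈ 1.4835.
Each bolus raises the concentration by D/Vd = 1598/37 ≈ 43.189 mg/L.
Steady-state peak Cmax,ss = C₀·R ≈ 43.189 × 1.4835 ≈ 64.071 mg/L.
Peak 64.1 mg/L vs MTC 113 mg/L: below toxic threshold.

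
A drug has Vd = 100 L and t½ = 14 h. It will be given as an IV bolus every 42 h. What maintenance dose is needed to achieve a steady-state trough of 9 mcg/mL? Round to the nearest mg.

τ/t½ = 42/14 ≈ 3, so f = (1/2)^(42/14) ≈ 0.125000.
Cmin,ss = (D/Vd)·f/(1−f), so D = Cmin,ss·Vd·(1−f)/f.
D = 9 × 100 × (1−f)/f ≈ 9 × 100 × 7.00000 ≈ 6300.00 mg.

6300 mg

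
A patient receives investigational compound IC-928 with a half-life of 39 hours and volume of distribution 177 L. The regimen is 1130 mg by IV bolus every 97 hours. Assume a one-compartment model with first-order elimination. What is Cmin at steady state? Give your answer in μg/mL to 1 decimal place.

1.4 μg/mL

k = ln2/t½ = ln2/39 ≈ 0.017773 h⁻¹; fraction remaining f = e^(−kτ) = e^(−0.017773×97) ≈ 0.1784.
Each bolus raises the concentration by D/Vd = 1130/177 ≈ 6.384 μg/mL.
Steady-state trough Cmin,ss = C₀·f/(1−f) ≈ 6.384 × 0.1784/0.8216 ≈ 1.386 μg/mL.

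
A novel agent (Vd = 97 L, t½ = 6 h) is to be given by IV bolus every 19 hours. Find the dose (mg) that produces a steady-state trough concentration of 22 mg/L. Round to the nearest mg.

17029 mg

τ/t½ = 19/6 ≈ 3.1667, so f = (1/2)^(19/6) ≈ 0.111362.
Cmin,ss = (D/Vd)·f/(1−f), so D = Cmin,ss·Vd·(1−f)/f.
D = 22 × 97 × (1−f)/f ≈ 22 × 97 × 7.97972 ≈ 17028.72 mg.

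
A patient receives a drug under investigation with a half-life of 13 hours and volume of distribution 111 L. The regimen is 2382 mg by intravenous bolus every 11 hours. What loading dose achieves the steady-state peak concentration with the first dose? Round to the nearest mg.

f = (1/2)^(11/13) ≈ 0.556266; accumulation ratio R = 1/(1−f) ≈ 2.25360.
Loading dose to hit Cmax,ss on first dose: D_load = D_maint·R ≈ 2382 × 2.25360 ≈ 5368.08 mg.

5368 mg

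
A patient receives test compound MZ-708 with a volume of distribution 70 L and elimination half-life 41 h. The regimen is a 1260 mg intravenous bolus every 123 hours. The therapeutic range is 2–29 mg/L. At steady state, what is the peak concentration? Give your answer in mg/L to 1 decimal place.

τ = 123 h = 3 half-lives, so f = (1/2)^3 = 0.125.
At steady state, R = 1/(1 − 0.125) = 8/7.
Single-dose peak C₀ = D/Vd = 1260/70 = 18 mg/L.
Steady-state peak Cmax,ss = C₀·R = 18 × 8/7 ≈ 20.571 mg/L.
Peak 20.6 mg/L vs MTC 29 mg/L: below toxic threshold.

20.6 mg/L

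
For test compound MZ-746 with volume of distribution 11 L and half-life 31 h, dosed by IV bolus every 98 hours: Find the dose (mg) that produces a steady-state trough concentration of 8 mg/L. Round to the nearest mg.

τ/t½ = 98/31 ≈ 3.1613, so f = (1/2)^(98/31) ≈ 0.111778.
Cmin,ss = (D/Vd)·f/(1−f), so D = Cmin,ss·Vd·(1−f)/f.
D = 8 × 11 × (1−f)/f ≈ 8 × 11 × 7.94630 ≈ 699.27 mg.

699 mg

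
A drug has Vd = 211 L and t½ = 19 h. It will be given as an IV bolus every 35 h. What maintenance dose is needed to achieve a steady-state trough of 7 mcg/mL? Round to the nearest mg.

3819 mg

τ/t½ = 35/19 ≈ 1.8421, so f = (1/2)^(35/19) ≈ 0.278914.
Cmin,ss = (D/Vd)·f/(1−f), so D = Cmin,ss·Vd·(1−f)/f.
D = 7 × 211 × (1−f)/f ≈ 7 × 211 × 2.58533 ≈ 3818.53 mg.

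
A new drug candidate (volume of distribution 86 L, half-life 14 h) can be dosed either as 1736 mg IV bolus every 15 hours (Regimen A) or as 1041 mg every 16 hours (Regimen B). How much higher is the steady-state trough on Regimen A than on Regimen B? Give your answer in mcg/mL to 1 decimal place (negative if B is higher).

Regimen A: f = (1/2)^(15/14) ≈ 0.4758; Cmin,ss = (1736/86)·f/(1−f) ≈ 18.322 mcg/mL.
Regimen B: f = (1/2)^(16/14) ≈ 0.4529; Cmin,ss = (1041/86)·f/(1−f) ≈ 10.020 mcg/mL.
Difference ≈ 18.322 − 10.020 ≈ 8.302 mcg/mL.

8.3 mcg/mL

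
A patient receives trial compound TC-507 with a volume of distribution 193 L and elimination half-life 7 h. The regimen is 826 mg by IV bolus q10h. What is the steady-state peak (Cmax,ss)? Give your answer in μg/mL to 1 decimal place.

6.8 μg/mL

Over one 10-h interval, 10/7 ≈ 1.4286 half-lives elapse, leaving f ≈ 0.3715 of each dose.
At steady state, accumulation factor R = 1/(1 − e^(−kτ)) ≈ 1.5911.
Single-dose peak C₀ = D/Vd = 826/193 ≈ 4.280 μg/mL.
Steady-state peak Cmax,ss = C₀·R ≈ 4.280 × 1.5911 ≈ 6.810 μg/mL.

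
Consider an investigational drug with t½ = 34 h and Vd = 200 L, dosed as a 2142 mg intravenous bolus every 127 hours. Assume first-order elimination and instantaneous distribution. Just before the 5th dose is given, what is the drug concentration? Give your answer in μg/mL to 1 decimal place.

0.9 μg/mL

f = (1/2)^(τ/t½) = (1/2)^(127/34) ≈ 0.0751.
C₀ = D/Vd = 2142/200 ≈ 10.710 μg/mL.
Before the 5th dose, 4 doses have been given. Superposition: Cmin = C₀·(f + f² + … + f^4).
≈ 10.710 × (0.0751 + 0.0056 + 0.0004 + 0.0000) ≈ 10.710 × 0.0811 ≈ 0.869 μg/mL.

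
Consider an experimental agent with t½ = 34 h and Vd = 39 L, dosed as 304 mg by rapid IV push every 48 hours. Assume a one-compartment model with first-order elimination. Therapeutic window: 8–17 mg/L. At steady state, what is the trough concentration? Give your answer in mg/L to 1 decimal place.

τ/t½ = 48/34 ≈ 1.4118, so fraction remaining f = (1/2)^(48/34) ≈ 0.3759.
Each bolus raises the concentration by D/Vd = 304/39 ≈ 7.795 mg/L.
Steady-state trough Cmin,ss = C₀·f/(1−f) ≈ 7.795 × 0.3759/0.6241 ≈ 4.695 mg/L.
Trough 4.7 mg/L vs MEC 8 mg/L: subtherapeutic.

4.7 mg/L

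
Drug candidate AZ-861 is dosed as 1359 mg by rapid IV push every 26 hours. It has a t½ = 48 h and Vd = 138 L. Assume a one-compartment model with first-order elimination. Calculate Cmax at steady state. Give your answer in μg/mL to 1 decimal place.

31.5 μg/mL

τ/t½ = 26/48 ≈ 0.54167, so fraction remaining f = (1/2)^(26/48) ≈ 0.6870.
At steady state, accumulation factor R = 1/(1 − e^(−kτ)) ≈ 3.1949.
Each bolus raises the concentration by D/Vd = 1359/138 ≈ 9.848 μg/mL.
Cmax,ss = C₀/(1 − f) ≈ 9.848/0.3130 ≈ 31.463 μg/mL.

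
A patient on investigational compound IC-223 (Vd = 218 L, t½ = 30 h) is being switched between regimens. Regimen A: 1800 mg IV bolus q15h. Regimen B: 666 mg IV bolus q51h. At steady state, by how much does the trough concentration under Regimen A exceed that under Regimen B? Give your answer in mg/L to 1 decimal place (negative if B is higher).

Regimen A: f = (1/2)^(15/30) ≈ 0.7071; Cmin,ss = (1800/218)·f/(1−f) ≈ 19.933 mg/L.
Regimen B: f = (1/2)^(51/30) ≈ 0.3078; Cmin,ss = (666/218)·f/(1−f) ≈ 1.358 mg/L.
Difference ≈ 19.933 − 1.358 ≈ 18.575 mg/L.

18.6 mg/L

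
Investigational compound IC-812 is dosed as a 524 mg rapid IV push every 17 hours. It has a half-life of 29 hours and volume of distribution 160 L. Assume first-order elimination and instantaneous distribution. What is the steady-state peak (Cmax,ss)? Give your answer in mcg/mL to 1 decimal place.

k = ln2/t½ = ln2/29 ≈ 0.023902 h⁻¹; fraction remaining f = e^(−kτ) = e^(−0.023902×17) ≈ 0.6661.
Accumulation ratio R = 1/(1 − f) ≈ 1/0.3339 ≈ 2.9949.
Each bolus raises the concentration by D/Vd = 524/160 ≈ 3.275 mcg/mL.
Steady-state peak Cmax,ss = C₀·R ≈ 3.275 × 2.9949 ≈ 9.808 mcg/mL.

9.8 mcg/mL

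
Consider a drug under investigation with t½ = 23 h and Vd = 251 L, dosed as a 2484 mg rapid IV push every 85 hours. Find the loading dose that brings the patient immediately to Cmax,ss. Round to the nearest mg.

2692 mg

f = (1/2)^(85/23) ≈ 0.077179; accumulation ratio R = 1/(1−f) ≈ 1.08363.
Loading dose to hit Cmax,ss on first dose: D_load = D_maint·R ≈ 2484 × 1.08363 ≈ 2691.74 mg.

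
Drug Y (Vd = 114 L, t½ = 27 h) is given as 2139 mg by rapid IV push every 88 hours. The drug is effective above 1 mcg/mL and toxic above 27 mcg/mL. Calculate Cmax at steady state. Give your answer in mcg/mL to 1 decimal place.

21.0 mcg/mL

k = ln2/t½ = ln2/27 ≈ 0.025672 h⁻¹; fraction remaining f = e^(−kτ) = e^(−0.025672×88) ≈ 0.1044.
At steady state, accumulation factor R = 1/(1 − e^(−kτ)) ≈ 1.1166.
Each bolus raises the concentration by D/Vd = 2139/114 ≈ 18.763 mcg/mL.
Steady-state peak Cmax,ss = C₀·R ≈ 18.763 × 1.1166 ≈ 20.951 mcg/mL.
Peak 21.0 mcg/mL vs MTC 27 mcg/mL: below toxic threshold.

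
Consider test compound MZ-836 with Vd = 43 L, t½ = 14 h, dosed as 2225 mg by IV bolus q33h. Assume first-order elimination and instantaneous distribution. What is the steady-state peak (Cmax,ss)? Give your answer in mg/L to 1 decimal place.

64.3 mg/L

k = ln2/t½ = ln2/14 ≈ 0.049511 h⁻¹; fraction remaining f = e^(−kτ) = e^(−0.049511×33) ≈ 0.1952.
At steady state, accumulation factor R = 1/(1 − e^(−kτ)) ≈ 1.2425.
Single-dose peak C₀ = D/Vd = 2225/43 ≈ 51.744 mg/L.
Cmax,ss = C₀/(1 − f) ≈ 51.744/0.8048 ≈ 64.294 mg/L.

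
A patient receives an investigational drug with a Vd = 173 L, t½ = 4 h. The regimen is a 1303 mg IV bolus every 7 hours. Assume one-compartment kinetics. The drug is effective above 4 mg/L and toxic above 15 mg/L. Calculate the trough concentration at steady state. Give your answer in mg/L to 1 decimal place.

3.2 mg/L

τ/t½ = 7/4 ≈ 1.75, so fraction remaining f = (1/2)^(7/4) ≈ 0.2973.
Each bolus raises the concentration by D/Vd = 1303/173 ≈ 7.532 mg/L.
Steady-state trough Cmin,ss = C₀·f/(1−f) ≈ 7.532 × 0.2973/0.7027 ≈ 3.187 mg/L.
Trough 3.2 mg/L vs MEC 4 mg/L: subtherapeutic.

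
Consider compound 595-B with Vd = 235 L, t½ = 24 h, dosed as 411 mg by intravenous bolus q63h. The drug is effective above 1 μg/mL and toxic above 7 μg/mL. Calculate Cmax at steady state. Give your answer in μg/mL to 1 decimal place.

k = ln2/t½ = ln2/24 ≈ 0.028881 h⁻¹; fraction remaining f = e^(−kτ) = e^(−0.028881×63) ≈ 0.1621.
Accumulation ratio R = 1/(1 − f) ≈ 1/0.8379 ≈ 1.1935.
Each bolus raises the concentration by D/Vd = 411/235 ≈ 1.749 μg/mL.
Steady-state peak Cmax,ss = C₀·R ≈ 1.749 × 1.1935 ≈ 2.087 μg/mL.
Peak 2.1 μg/mL vs MTC 7 μg/mL: below toxic threshold.

2.1 μg/mL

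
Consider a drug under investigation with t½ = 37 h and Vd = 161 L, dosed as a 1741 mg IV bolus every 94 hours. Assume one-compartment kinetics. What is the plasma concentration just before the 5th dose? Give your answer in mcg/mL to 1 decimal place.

f = (1/2)^(τ/t½) = (1/2)^(94/37) ≈ 0.1719.
C₀ = D/Vd = 1741/161 ≈ 10.814 mcg/mL.
Before the 5th dose, 4 doses have been given. Superposition: Cmin = C₀·(f + f² + … + f^4).
≈ 10.814 × (0.1719 + 0.0295 + 0.0051 + 0.0009) ≈ 10.814 × 0.2074 ≈ 2.243 mcg/mL.

2.2 mcg/mL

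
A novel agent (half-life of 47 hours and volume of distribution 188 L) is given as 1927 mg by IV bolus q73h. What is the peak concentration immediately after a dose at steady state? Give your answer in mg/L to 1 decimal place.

τ/t½ = 73/47 ≈ 1.5532, so fraction remaining f = (1/2)^(73/47) ≈ 0.3408.
Accumulation ratio R = 1/(1 − f) ≈ 1/0.6592 ≈ 1.5170.
Each bolus raises the concentration by D/Vd = 1927/188 ≈ 10.250 mg/L.
Cmax,ss = C₀/(1 − f) ≈ 10.250/0.6592 ≈ 15.549 mg/L.

15.5 mg/L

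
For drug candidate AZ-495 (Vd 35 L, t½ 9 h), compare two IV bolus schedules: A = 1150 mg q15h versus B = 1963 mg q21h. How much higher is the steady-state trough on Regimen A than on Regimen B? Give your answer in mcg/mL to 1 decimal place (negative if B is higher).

Regimen A: f = (1/2)^(15/9) ≈ 0.3150; Cmin,ss = (1150/35)·f/(1−f) ≈ 15.109 mcg/mL.
Regimen B: f = (1/2)^(21/9) ≈ 0.1984; Cmin,ss = (1963/35)·f/(1−f) ≈ 13.881 mcg/mL.
Difference ≈ 15.109 − 13.881 ≈ 1.228 mcg/mL.

1.2 mcg/mL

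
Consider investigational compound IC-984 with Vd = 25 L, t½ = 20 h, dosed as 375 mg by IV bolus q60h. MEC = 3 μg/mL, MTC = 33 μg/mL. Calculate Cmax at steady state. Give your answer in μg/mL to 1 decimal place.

The dosing interval is 3 half-lives, so f = 2^(−3) = 0.125.
At steady state, R = 1/(1 − 0.125) = 8/7.
Single-dose peak C₀ = D/Vd = 375/25 = 15 μg/mL.
Steady-state peak Cmax,ss = C₀·R = 15 × 8/7 ≈ 17.143 μg/mL.
Peak 17.1 μg/mL vs MTC 33 μg/mL: below toxic threshold.

17.1 μg/mL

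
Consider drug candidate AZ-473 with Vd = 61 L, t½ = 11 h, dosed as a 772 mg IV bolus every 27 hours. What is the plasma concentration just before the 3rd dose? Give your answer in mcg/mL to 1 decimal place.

f = (1/2)^(τ/t½) = (1/2)^(27/11) ≈ 0.1824.
C₀ = D/Vd = 772/61 ≈ 12.656 mcg/mL.
Before the 3rd dose, 2 doses have been given. Superposition: Cmin = C₀·(f + f²).
≈ 12.656 × (0.1824 + 0.0333) ≈ 12.656 × 0.2157 ≈ 2.730 mcg/mL.

2.7 mcg/mL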